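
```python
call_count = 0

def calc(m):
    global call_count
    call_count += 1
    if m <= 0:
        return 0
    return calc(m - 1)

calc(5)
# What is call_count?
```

Linear recursion stepping by 1: 6 calls from m=5 down to ≤0.

Answer: 6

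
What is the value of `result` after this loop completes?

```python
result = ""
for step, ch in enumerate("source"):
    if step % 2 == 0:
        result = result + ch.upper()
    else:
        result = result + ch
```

Uppercase even positions in 'source'
`result` takes the values: "" → "S" → "So" → "SoU" → "SoUr" → "SoUrC" → "SoUrCe"

Answer: "SoUrCe"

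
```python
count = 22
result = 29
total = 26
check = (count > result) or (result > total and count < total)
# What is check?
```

Trace:
`count = 22` → count = 22
`result = 29` → result = 29
`total = 26` → total = 26
`check = (count > result) or (result > total and count < total)` → check = True
So check = True

Answer: True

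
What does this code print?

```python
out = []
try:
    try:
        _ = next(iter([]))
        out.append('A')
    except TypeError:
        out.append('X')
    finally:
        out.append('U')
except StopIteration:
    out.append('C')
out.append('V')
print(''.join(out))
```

Execution trace: 'U' (finally) → 'C' (outer except StopIteration) → 'V' (after the try/except). Output: UCV

Answer: UCV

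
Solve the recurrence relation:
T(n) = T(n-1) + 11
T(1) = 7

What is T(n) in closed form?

Unrolling: T(n) = T(1) + 11·(n-1) = 7 + 11(n-1) = 11n - 4.

Answer: T(n) = 11n - 4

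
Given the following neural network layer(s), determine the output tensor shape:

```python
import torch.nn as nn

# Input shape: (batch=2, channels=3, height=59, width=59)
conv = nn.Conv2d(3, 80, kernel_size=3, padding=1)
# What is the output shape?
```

Input: (2, 3, 59, 59) -> Output: (2, 80, 59, 59)

Answer: (2, 80, 59, 59)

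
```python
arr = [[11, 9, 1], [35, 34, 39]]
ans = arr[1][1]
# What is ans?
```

Trace:
`arr = [[11, 9, 1], [35, 34, 39]]` → arr = [[11, 9, 1], [35, 34, 39]]
`ans = arr[1][1]` → ans = 34
So ans = 34

Answer: 34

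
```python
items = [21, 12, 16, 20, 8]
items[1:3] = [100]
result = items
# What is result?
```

Trace:
`items = [21, 12, 16, 20, 8]` → items = [21, 12, 16, 20, 8]
`items[1:3] = [100]` → items = [21, 100, 20, 8]
`result = items` → result = [21, 100, 20, 8]
So result = [21, 100, 20, 8]

Answer: [21, 100, 20, 8]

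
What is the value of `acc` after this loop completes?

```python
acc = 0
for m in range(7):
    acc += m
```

Sum of 0 to 6 = 21
`acc` takes the values: 0 → 1 → 3 → 6 → 10 → 15 → 21

Answer: 21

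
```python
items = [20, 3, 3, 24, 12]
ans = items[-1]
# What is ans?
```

Trace:
`items = [20, 3, 3, 24, 12]` → items = [20, 3, 3, 24, 12]
`ans = items[-1]` → ans = 12
So ans = 12

Answer: 12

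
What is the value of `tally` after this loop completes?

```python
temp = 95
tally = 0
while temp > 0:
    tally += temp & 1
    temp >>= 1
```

Count set bits in 95 (binary: 0b1011111)
`tally` takes the values: 0 → 1 → 2 → 3 → 4 → 5 → 6

Answer: 6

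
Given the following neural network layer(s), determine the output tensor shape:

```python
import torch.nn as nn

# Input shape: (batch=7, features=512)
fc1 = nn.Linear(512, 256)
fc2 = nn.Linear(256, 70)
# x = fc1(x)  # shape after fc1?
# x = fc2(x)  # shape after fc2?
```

Input: (7, 512) -> after fc1: (7, 256) -> Output: (7, 70)

Answer: (7, 70)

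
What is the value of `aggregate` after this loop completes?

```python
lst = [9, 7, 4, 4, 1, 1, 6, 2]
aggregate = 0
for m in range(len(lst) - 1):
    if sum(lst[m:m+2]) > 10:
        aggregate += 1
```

Count windows with sum > 10
`aggregate` takes the values: 0 → 1 → 2

Answer: 2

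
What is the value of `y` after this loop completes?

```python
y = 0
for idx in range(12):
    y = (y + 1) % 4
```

Increment mod 4, 12 times = 0
`y` takes the values: 0 → 1 → 2 → 3 → 0 → 1 → 2 → 3 → 0 → 1 → 2 → 3 → 0

Answer: 0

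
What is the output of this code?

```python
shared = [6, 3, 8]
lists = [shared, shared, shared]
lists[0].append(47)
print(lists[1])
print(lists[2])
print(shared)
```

Key concept: list of same reference.
Step by step:
`shared = [6, 3, 8]` → shared = [6, 3, 8]
`lists = [shared, shared, shared]` → lists = [[6, 3, 8], [6, 3, 8], [6, 3, 8]]
`lists[0].append(47)` → shared = [6, 3, 8, 47]; lists = [[6, 3, 8, 47], [6, 3, 8, 47], [6, 3, 8, 47]]
`print(lists[1])` → prints [6, 3, 8, 47]
`print(lists[2])` → prints [6, 3, 8, 47]
`print(shared)` → prints [6, 3, 8, 47]

Answer:
[6, 3, 8, 47]
[6, 3, 8, 47]
[6, 3, 8, 47]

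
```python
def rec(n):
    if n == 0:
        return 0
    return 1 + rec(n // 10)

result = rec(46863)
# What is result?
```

Count of digits of 46863: 5

Answer: 5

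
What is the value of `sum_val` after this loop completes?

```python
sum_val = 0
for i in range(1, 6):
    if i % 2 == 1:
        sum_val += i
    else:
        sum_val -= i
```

Add odd, subtract even
`sum_val` takes the values: 0 → 1 → -1 → 2 → -2 → 3

Answer: 3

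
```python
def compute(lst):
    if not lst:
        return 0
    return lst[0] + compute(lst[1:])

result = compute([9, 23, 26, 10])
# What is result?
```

9 + 23 + 26 + 10 + 0 = 68

Answer: 68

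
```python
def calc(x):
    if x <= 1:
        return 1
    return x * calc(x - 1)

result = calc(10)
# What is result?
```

calc(10) = 10 * 9 * 8 * 7 * 6 * 5 * 4 * 3 * 2 * 1 = 3628800

Answer: 3628800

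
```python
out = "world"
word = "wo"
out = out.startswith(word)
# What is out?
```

Trace:
`out = "world"` → out = 'world'
`word = "wo"` → word = 'wo'
`out = out.startswith(word)` → out = True
So out = True

Answer: True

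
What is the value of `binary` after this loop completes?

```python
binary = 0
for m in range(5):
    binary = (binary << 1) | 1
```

Build 5 consecutive 1-bits: 0b11111
`binary` takes the values: 0 → 1 → 3 → 7 → 15 → 31

Answer: 31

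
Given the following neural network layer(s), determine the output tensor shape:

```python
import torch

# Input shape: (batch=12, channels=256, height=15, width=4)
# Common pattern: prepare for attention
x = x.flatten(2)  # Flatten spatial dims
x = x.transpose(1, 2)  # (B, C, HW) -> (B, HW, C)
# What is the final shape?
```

Input: (12, 256, 15, 4) -> after flatten(2): (12, 256, 60) -> Output: (12, 60, 256)

Answer: (12, 60, 256)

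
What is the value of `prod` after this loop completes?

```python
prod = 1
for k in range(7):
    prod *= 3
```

3^7 = 2187
`prod` takes the values: 1 → 3 → 9 → 27 → 81 → 243 → 729 → 2187

Answer: 2187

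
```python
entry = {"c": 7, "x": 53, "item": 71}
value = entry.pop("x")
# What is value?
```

Trace:
`entry = {"c": 7, "x": 53, "item": 71}` → entry = {'c': 7, 'x': 53, 'item': 71}
`value = entry.pop("x")` → entry = {'c': 7, 'item': 71}; value = 53
So value = 53

Answer: 53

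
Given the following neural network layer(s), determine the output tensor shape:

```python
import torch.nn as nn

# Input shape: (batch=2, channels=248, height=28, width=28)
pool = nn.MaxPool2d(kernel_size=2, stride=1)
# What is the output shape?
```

Input: (2, 248, 28, 28) -> Output: (2, 248, 27, 27)

Answer: (2, 248, 27, 27)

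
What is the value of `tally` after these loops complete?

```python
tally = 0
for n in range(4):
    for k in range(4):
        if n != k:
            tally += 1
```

4² - 4 (exclude diagonal)
`tally` takes the values: 0 → 1 → 2 → 3 → 4 → 5 → 6 → 7 → 8 → 9 → 10 → 11 → 12

Answer: 12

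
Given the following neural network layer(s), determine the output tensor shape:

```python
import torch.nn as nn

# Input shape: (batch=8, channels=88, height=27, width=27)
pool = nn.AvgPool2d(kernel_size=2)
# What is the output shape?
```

Input: (8, 88, 27, 27) -> Output: (8, 88, 13, 13)

Answer: (8, 88, 13, 13)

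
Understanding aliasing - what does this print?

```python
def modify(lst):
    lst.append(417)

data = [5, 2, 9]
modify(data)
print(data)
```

Key concept: function modifies passed list.
Step by step:
`data = [5, 2, 9]` → data = [5, 2, 9]
`modify(data)` → data = [5, 2, 9, 417]
`print(data)` → prints [5, 2, 9, 417]

Answer: [5, 2, 9, 417]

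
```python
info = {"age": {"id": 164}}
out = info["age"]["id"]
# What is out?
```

Trace:
`info = {"age": {"id": 164}}` → info = {'age': {'id': 164}}
`out = info["age"]["id"]` → out = 164
So out = 164

Answer: 164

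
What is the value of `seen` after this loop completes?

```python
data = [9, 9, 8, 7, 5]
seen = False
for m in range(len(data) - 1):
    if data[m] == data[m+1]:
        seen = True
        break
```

Check consecutive duplicates in [9, 9, 8, 7, 5]
`seen` takes the values: False → True

Answer: True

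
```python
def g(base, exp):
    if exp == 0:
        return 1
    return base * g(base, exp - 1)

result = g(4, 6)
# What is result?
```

g(4, 6) = 4 * 4 * 4 * 4 * 4 * 4 = 4096

Answer: 4096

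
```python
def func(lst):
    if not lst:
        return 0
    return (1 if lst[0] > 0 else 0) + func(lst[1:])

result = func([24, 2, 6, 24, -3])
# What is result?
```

Count of positive elements in [24, 2, 6, 24, -3] = 4

Answer: 4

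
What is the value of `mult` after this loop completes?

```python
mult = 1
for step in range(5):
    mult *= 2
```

2^5 = 32
`mult` takes the values: 1 → 2 → 4 → 8 → 16 → 32

Answer: 32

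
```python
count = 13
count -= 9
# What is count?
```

Trace:
`count = 13` → count = 13
`count -= 9` → count = 4
So count = 4

Answer: 4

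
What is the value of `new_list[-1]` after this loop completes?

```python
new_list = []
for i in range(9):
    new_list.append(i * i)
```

Last element of squares 0 to 8
`new_list` takes the values: [] → [0] → [0, 1] → [0, 1, 4] → [0, 1, 4, 9] → [0, 1, 4, 9, 16] → [0, 1, 4, 9, 16, 25] → [0, 1, 4, 9, 16, 25, 36] → [0, 1, 4, 9, 16, 25, 36, 49] → [0, 1, 4, 9, 16, 25, 36, 49, 64]
So `new_list[-1]` = 64

Answer: 64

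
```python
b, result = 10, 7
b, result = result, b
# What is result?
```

Trace:
`b, result = 10, 7` → b = 10; result = 7
`b, result = result, b` → b = 7; result = 10
So result = 10

Answer: 10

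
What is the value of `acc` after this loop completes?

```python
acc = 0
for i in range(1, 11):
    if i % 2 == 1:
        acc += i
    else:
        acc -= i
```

Add odd, subtract even
`acc` takes the values: 0 → 1 → -1 → 2 → -2 → 3 → -3 → 4 → -4 → 5 → -5

Answer: -5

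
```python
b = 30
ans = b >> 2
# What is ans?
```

Trace:
`b = 30` → b = 30
`ans = b >> 2` → ans = 7
So ans = 7

Answer: 7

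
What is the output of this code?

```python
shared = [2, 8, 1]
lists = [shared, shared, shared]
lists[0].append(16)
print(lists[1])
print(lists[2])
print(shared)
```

Key concept: list of same reference.
Step by step:
`shared = [2, 8, 1]` → shared = [2, 8, 1]
`lists = [shared, shared, shared]` → lists = [[2, 8, 1], [2, 8, 1], [2, 8, 1]]
`lists[0].append(16)` → shared = [2, 8, 1, 16]; lists = [[2, 8, 1, 16], [2, 8, 1, 16], [2, 8, 1, 16]]
`print(lists[1])` → prints [2, 8, 1, 16]
`print(lists[2])` → prints [2, 8, 1, 16]
`print(shared)` → prints [2, 8, 1, 16]

Answer:
[2, 8, 1, 16]
[2, 8, 1, 16]
[2, 8, 1, 16]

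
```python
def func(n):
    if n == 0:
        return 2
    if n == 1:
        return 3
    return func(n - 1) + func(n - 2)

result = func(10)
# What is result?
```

Build up from base cases: func(0)=2, func(1)=3, func(2)=5, func(3)=8, func(4)=13, func(5)=21, func(6)=34, ..., func(10)=233

Answer: 233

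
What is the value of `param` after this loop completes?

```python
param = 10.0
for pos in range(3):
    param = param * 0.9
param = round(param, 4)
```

Exponential decay: 10.0 * 0.9^3
`param` takes the values: 10.0 → 9.0 → 8.1 → 7.29

Answer: 7.29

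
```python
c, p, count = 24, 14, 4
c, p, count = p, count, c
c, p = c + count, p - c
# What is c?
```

Trace:
`c, p, count = 24, 14, 4` → c = 24; p = 14; count = 4
`c, p, count = p, count, c` → c = 14; p = 4; count = 24
`c, p = c + count, p - c` → c = 38; p = -10
So c = 38

Answer: 38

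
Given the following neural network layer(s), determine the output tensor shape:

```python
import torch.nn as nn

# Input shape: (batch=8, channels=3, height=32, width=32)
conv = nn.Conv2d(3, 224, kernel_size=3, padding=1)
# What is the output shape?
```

Input: (8, 3, 32, 32) -> Output: (8, 224, 32, 32)

Answer: (8, 224, 32, 32)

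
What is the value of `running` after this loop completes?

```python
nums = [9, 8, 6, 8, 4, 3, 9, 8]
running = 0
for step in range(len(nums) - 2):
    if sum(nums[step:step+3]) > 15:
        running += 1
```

Count windows with sum > 15
`running` takes the values: 0 → 1 → 2 → 3 → 4 → 5

Answer: 5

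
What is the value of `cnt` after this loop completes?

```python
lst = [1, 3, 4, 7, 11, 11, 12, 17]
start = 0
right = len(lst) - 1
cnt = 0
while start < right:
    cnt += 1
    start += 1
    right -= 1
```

Iterations until pointers meet (list length 8)
`cnt` takes the values: 0 → 1 → 2 → 3 → 4

Answer: 4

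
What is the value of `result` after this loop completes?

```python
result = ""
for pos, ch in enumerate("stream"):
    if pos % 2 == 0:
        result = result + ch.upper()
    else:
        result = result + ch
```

Uppercase even positions in 'stream'
`result` takes the values: "" → "S" → "St" → "StR" → "StRe" → "StReA" → "StReAm"

Answer: "StReAm"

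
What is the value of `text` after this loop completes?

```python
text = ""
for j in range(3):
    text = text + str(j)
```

Concatenate digits 0 to 2
`text` takes the values: "" → "0" → "01" → "012"

Answer: "012"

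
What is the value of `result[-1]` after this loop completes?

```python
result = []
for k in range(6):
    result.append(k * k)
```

Last element of squares 0 to 5
`result` takes the values: [] → [0] → [0, 1] → [0, 1, 4] → [0, 1, 4, 9] → [0, 1, 4, 9, 16] → [0, 1, 4, 9, 16, 25]
So `result[-1]` = 25

Answer: 25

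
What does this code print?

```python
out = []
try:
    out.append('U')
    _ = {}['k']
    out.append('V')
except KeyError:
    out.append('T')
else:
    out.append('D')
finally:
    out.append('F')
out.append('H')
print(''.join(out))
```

Execution trace: 'U' (try body) → 'T' (except KeyError) → 'F' (finally) → 'H' (after the try/except). Output: UTFH

Answer: UTFH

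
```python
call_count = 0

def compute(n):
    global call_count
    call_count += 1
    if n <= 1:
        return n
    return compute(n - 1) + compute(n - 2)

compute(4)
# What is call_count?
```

Calls(n) = 1 + Calls(n-1) + Calls(n-2); Calls(0)=Calls(1)=1. For n=4 this gives 9.

Answer: 9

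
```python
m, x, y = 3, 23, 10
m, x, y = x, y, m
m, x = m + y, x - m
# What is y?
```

Trace:
`m, x, y = 3, 23, 10` → m = 3; x = 23; y = 10
`m, x, y = x, y, m` → m = 23; x = 10; y = 3
`m, x = m + y, x - m` → m = 26; x = -13
So y = 3

Answer: 3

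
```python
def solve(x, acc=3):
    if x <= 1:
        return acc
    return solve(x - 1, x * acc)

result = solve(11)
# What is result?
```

Accumulator trace (n, acc): (11, 3) -> (10, 33) -> (9, 330) -> (8, 2970) -> (7, 23760) -> (6, 166320) -> (5, 997920) -> (4, 4989600) -> (3, 19958400) -> (2, 59875200) -> (1, 119750400) -> return 119750400

Answer: 119750400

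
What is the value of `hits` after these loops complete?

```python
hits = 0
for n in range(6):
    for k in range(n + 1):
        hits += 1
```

Triangle: 1 + 2 + ... + 6
`hits` takes the values: 0 → 1 → 2 → 3 → 4 → 5 → 6 → 7 → 8 → 9 → 10 → 11 → 12 → 13 → 14 → 15 → 16 → 17 → 18 → 19 → 20 → 21

Answer: 21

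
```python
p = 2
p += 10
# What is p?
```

Trace:
`p = 2` → p = 2
`p += 10` → p = 12
So p = 12

Answer: 12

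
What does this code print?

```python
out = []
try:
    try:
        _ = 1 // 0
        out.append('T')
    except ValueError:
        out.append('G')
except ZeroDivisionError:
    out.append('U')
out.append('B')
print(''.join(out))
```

Execution trace: 'U' (outer except ZeroDivisionError) → 'B' (after the try/except). Output: UB

Answer: UB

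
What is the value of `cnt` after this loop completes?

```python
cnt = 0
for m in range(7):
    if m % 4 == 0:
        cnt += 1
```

Count numbers divisible by 4 in range(7)
`cnt` takes the values: 0 → 1 → 2

Answer: 2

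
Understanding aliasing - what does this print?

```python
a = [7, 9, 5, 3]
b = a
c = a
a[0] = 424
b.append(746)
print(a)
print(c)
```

Key concept: multiple aliases.
Step by step:
`a = [7, 9, 5, 3]` → a = [7, 9, 5, 3]
`b = a` → b = [7, 9, 5, 3] (same object as a)
`c = a` → c = [7, 9, 5, 3] (same object as a, b)
`a[0] = 424` → a = [424, 9, 5, 3] (same object as b, c); b = [424, 9, 5, 3] (same object as a, c); c = [424, 9, 5, 3] (same object as a, b)
`b.append(746)` → a = [424, 9, 5, 3, 746] (same object as b, c); b = [424, 9, 5, 3, 746] (same object as a, c); c = [424, 9, 5, 3, 746] (same object as a, b)
`print(a)` → prints [424, 9, 5, 3, 746]
`print(c)` → prints [424, 9, 5, 3, 746]

Answer:
[424, 9, 5, 3, 746]
[424, 9, 5, 3, 746]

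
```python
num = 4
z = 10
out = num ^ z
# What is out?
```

Trace:
`num = 4` → num = 4
`z = 10` → z = 10
`out = num ^ z` → out = 14
So out = 14

Answer: 14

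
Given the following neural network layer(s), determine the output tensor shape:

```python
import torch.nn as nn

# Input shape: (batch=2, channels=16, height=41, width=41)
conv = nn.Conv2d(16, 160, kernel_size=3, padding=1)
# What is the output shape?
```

Input: (2, 16, 41, 41) -> Output: (2, 160, 41, 41)

Answer: (2, 160, 41, 41)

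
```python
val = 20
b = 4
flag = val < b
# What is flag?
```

Trace:
`val = 20` → val = 20
`b = 4` → b = 4
`flag = val < b` → flag = False
So flag = False

Answer: False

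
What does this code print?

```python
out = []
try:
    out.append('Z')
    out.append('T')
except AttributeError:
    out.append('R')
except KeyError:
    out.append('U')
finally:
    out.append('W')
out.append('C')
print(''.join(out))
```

Execution trace: 'Z' (try body) → 'T' (try body, no exception) → 'W' (finally) → 'C' (after the try/except). Output: ZTWC

Answer: ZTWC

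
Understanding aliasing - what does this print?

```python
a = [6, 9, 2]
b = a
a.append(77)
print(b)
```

Key concept: basic list aliasing.
Step by step:
`a = [6, 9, 2]` → a = [6, 9, 2]
`b = a` → b = [6, 9, 2] (same object as a)
`a.append(77)` → a = [6, 9, 2, 77] (same object as b); b = [6, 9, 2, 77] (same object as a)
`print(b)` → prints [6, 9, 2, 77]

Answer: [6, 9, 2, 77]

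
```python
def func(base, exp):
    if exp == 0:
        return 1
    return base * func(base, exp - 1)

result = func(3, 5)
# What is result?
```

func(3, 5) = 3 * 3 * 3 * 3 * 3 = 243

Answer: 243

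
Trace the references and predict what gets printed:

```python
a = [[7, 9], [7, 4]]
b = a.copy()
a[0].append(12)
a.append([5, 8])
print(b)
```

Key concept: shallow copy with nested lists.
Step by step:
`a = [[7, 9], [7, 4]]` → a = [[7, 9], [7, 4]]
`b = a.copy()` → b = [[7, 9], [7, 4]]
`a[0].append(12)` → a = [[7, 9, 12], [7, 4]]; b = [[7, 9, 12], [7, 4]]
`a.append([5, 8])` → a = [[7, 9, 12], [7, 4], [5, 8]]
`print(b)` → prints [[7, 9, 12], [7, 4]]

Answer: [[7, 9, 12], [7, 4]]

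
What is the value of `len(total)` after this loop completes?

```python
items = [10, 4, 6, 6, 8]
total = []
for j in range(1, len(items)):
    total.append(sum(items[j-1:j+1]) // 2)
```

Number of 2-element averages
`total` takes the values: [] → [7] → [7, 5] → [7, 5, 6] → [7, 5, 6, 7]
So `len(total)` = 4

Answer: 4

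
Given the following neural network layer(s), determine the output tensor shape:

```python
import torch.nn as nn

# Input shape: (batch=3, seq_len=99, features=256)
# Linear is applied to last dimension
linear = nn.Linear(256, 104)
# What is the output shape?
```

Input: (3, 99, 256) -> Output: (3, 99, 104)

Answer: (3, 99, 104)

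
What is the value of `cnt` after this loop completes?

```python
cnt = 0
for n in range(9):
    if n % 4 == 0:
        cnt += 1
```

Count numbers divisible by 4 in range(9)
`cnt` takes the values: 0 → 1 → 2 → 3

Answer: 3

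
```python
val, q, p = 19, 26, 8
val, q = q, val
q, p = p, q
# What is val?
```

Trace:
`val, q, p = 19, 26, 8` → val = 19; q = 26; p = 8
`val, q = q, val` → val = 26; q = 19
`q, p = p, q` → q = 8; p = 19
So val = 26

Answer: 26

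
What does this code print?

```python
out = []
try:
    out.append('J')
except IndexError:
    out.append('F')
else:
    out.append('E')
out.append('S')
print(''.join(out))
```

Execution trace: 'J' (try body, no exception) → 'E' (else) → 'S' (after the try/except). Output: JES

Answer: JES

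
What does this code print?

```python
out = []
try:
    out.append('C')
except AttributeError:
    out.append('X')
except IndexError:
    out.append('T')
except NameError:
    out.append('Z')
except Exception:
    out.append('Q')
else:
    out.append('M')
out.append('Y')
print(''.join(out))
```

Execution trace: 'C' (try body, no exception) → 'M' (else) → 'Y' (after the try/except). Output: CMY

Answer: CMY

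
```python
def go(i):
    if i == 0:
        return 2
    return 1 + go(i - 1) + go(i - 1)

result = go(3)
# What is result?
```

go(i) = 1 + 2·go(i-1), go(0)=2. Closed form: (2+1)·2^3 - 1 = 23.

Answer: 23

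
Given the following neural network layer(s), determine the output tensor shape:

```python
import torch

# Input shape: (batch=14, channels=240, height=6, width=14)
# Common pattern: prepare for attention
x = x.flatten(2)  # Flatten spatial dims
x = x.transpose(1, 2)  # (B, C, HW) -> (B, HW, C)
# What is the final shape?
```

Input: (14, 240, 6, 14) -> after flatten(2): (14, 240, 84) -> Output: (14, 84, 240)

Answer: (14, 84, 240)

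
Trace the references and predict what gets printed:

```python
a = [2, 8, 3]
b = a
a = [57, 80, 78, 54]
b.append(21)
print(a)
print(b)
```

Key concept: rebinding vs mutation: a is rebound to a new list, b still points at the original.
Step by step:
`a = [2, 8, 3]` → a = [2, 8, 3]
`b = a` → b = [2, 8, 3] (same object as a)
`a = [57, 80, 78, 54]` → a = [57, 80, 78, 54]
`b.append(21)` → b = [2, 8, 3, 21]
`print(a)` → prints [57, 80, 78, 54]
`print(b)` → prints [2, 8, 3, 21]

Answer:
[57, 80, 78, 54]
[2, 8, 3, 21]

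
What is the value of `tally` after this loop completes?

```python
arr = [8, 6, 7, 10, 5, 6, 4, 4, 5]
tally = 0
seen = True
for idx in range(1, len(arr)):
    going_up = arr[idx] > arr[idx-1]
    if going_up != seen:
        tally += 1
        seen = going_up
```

Count direction changes in [8, 6, 7, 10, 5, 6, 4, 4, 5]
`tally` takes the values: 0 → 1 → 2 → 3 → 4 → 5 → 6

Answer: 6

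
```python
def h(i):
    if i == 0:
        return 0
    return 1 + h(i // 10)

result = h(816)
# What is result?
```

Count of digits of 816: 3

Answer: 3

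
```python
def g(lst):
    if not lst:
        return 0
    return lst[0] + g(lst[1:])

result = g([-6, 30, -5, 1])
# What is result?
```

(-6) + 30 + (-5) + 1 + 0 = 20

Answer: 20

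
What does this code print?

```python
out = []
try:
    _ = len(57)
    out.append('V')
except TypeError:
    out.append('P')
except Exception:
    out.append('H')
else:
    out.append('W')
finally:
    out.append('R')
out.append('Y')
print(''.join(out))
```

Execution trace: 'P' (except TypeError) → 'R' (finally) → 'Y' (after the try/except). Output: PRY

Answer: PRY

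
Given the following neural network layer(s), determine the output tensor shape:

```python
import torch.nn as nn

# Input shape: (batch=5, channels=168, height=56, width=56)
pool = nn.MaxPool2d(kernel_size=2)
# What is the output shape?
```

Input: (5, 168, 56, 56) -> Output: (5, 168, 28, 28)

Answer: (5, 168, 28, 28)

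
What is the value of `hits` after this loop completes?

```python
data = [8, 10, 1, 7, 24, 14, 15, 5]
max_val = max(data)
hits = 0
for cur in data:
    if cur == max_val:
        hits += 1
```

Count of max value 24 in [8, 10, 1, 7, 24, 14, 15, 5]
`hits` takes the values: 0 → 1

Answer: 1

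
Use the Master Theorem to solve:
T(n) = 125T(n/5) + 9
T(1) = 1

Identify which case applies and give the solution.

a=125, b=5, f(n)=9. log_5(125) = 3. Since c=0 < 3, Case 1 applies: T(n) = Θ(n^log_b(a)) = O(n^3).

Answer: O(n^3) - Case 1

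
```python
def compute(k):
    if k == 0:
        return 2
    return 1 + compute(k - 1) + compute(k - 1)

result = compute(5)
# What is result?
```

compute(k) = 1 + 2·compute(k-1), compute(0)=2. Closed form: (2+1)·2^5 - 1 = 95.

Answer: 95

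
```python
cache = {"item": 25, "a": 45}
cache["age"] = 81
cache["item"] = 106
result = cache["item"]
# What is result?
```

Trace:
`cache = {"item": 25, "a": 45}` → cache = {'item': 25, 'a': 45}
`cache["age"] = 81` → cache = {'item': 25, 'a': 45, 'age': 81}
`cache["item"] = 106` → cache = {'item': 106, 'a': 45, 'age': 81}
`result = cache["item"]` → result = 106
So result = 106

Answer: 106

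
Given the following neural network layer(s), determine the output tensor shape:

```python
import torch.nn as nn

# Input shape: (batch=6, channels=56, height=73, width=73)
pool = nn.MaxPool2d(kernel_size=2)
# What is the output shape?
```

Input: (6, 56, 73, 73) -> Output: (6, 56, 36, 36)

Answer: (6, 56, 36, 36)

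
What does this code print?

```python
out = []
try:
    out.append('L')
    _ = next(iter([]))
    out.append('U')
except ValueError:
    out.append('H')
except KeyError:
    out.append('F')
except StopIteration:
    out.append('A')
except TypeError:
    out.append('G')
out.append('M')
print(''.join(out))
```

Execution trace: 'L' (try body) → 'A' (except StopIteration) → 'M' (after the try/except). Output: LAM

Answer: LAM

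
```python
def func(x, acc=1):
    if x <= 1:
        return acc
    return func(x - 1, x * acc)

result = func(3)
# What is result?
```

Accumulator trace (n, acc): (3, 1) -> (2, 3) -> (1, 6) -> return 6

Answer: 6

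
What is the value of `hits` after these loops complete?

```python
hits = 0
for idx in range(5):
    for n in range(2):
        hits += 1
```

5 * 2 = 10
`hits` takes the values: 0 → 1 → 2 → 3 → 4 → 5 → 6 → 7 → 8 → 9 → 10

Answer: 10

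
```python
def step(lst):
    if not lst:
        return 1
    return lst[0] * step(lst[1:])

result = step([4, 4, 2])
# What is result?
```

Product over [4, 4, 2] = 4 * 4 * 2 = 32

Answer: 32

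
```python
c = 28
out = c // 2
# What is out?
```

Trace:
`c = 28` → c = 28
`out = c // 2` → out = 14
So out = 14

Answer: 14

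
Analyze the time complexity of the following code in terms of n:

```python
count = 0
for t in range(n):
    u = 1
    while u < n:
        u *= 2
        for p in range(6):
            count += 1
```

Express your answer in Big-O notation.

Each loop level contributes: n × log n × 1. Multiplying the contributions gives O(n log n).

Answer: O(n log n)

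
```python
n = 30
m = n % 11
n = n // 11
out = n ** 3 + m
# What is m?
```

Trace:
`n = 30` → n = 30
`m = n % 11` → m = 8
`n = n // 11` → n = 2
`out = n ** 3 + m` → out = 16
So m = 8

Answer: 8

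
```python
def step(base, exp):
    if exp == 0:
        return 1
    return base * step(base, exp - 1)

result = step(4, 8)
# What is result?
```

step(4, 8) = 4 * 4 * 4 * 4 * 4 * 4 * 4 * 4 = 65536

Answer: 65536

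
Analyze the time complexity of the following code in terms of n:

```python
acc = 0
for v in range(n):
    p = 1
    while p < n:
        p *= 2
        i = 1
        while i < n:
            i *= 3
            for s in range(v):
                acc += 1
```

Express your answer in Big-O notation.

Each loop level contributes: n × log n × log n × n. Multiplying the contributions gives O(n^2 log² n).

Answer: O(n^2 log² n)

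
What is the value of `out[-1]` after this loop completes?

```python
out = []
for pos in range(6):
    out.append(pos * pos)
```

Last element of squares 0 to 5
`out` takes the values: [] → [0] → [0, 1] → [0, 1, 4] → [0, 1, 4, 9] → [0, 1, 4, 9, 16] → [0, 1, 4, 9, 16, 25]
So `out[-1]` = 25

Answer: 25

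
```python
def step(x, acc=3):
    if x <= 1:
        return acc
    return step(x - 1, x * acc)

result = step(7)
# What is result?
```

Accumulator trace (n, acc): (7, 3) -> (6, 21) -> (5, 126) -> (4, 630) -> (3, 2520) -> (2, 7560) -> (1, 15120) -> return 15120

Answer: 15120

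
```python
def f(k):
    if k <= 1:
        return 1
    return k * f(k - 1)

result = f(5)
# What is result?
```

f(5) = 5 * 4 * 3 * 2 * 1 = 120

Answer: 120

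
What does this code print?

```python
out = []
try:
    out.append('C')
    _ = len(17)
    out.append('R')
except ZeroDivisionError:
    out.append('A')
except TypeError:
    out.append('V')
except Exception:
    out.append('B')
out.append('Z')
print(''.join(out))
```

Execution trace: 'C' (try body) → 'V' (except TypeError) → 'Z' (after the try/except). Output: CVZ

Answer: CVZ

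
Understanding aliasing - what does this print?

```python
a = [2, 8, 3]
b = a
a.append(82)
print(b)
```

Key concept: basic list aliasing.
Step by step:
`a = [2, 8, 3]` → a = [2, 8, 3]
`b = a` → b = [2, 8, 3] (same object as a)
`a.append(82)` → a = [2, 8, 3, 82] (same object as b); b = [2, 8, 3, 82] (same object as a)
`print(b)` → prints [2, 8, 3, 82]

Answer: [2, 8, 3, 82]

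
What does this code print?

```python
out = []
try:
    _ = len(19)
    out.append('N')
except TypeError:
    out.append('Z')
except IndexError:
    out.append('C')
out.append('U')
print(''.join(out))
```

Execution trace: 'Z' (except TypeError) → 'U' (after the try/except). Output: ZU

Answer: ZU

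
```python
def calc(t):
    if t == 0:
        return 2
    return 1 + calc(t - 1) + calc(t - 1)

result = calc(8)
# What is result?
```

calc(t) = 1 + 2·calc(t-1), calc(0)=2. Closed form: (2+1)·2^8 - 1 = 767.

Answer: 767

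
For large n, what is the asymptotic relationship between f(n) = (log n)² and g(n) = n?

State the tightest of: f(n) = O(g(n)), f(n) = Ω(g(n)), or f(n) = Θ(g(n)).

(log n)² vs n: f(n) = O(g(n)) but not Ω(g(n)) — n grows strictly faster than (log n)².

Answer: f(n) = O(g(n)) but not Ω(g(n)) — n grows strictly faster than (log n)².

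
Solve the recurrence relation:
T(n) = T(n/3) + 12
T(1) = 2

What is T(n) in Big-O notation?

Each step divides n by 3 and adds 12. After log_3(n) steps we reach T(1)=2. So T(n) = 12·log_3(n) + 2 = O(log n).

Answer: O(log n)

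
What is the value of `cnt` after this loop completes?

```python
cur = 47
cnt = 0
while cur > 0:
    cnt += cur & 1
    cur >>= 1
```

Count set bits in 47 (binary: 0b101111)
`cnt` takes the values: 0 → 1 → 2 → 3 → 4 → 5

Answer: 5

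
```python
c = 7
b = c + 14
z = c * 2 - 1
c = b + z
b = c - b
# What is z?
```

Trace:
`c = 7` → c = 7
`b = c + 14` → b = 21
`z = c * 2 - 1` → z = 13
`c = b + z` → c = 34
`b = c - b` → b = 13
So z = 13

Answer: 13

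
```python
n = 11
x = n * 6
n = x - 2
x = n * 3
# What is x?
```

Trace:
`n = 11` → n = 11
`x = n * 6` → x = 66
`n = x - 2` → n = 64
`x = n * 3` → x = 192
So x = 192

Answer: 192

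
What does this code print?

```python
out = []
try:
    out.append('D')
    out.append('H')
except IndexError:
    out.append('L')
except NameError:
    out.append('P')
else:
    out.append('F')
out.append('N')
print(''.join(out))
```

Execution trace: 'D' (try body) → 'H' (try body, no exception) → 'F' (else) → 'N' (after the try/except). Output: DHFN

Answer: DHFN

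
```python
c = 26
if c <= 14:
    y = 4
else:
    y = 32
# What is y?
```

Trace:
`c = 26` → c = 26
`if c <= 14: ...` → c <= 14 is False, take else branch → y = 32
So y = 32

Answer: 32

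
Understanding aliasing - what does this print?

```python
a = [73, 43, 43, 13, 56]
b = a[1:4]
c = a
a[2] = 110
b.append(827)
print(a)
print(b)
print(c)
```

Key concept: slice vs alias.
Step by step:
`a = [73, 43, 43, 13, 56]` → a = [73, 43, 43, 13, 56]
`b = a[1:4]` → b = [43, 43, 13]
`c = a` → c = [73, 43, 43, 13, 56] (same object as a)
`a[2] = 110` → a = [73, 43, 110, 13, 56] (same object as c); c = [73, 43, 110, 13, 56] (same object as a)
`b.append(827)` → b = [43, 43, 13, 827]
`print(a)` → prints [73, 43, 110, 13, 56]
`print(b)` → prints [43, 43, 13, 827]
`print(c)` → prints [73, 43, 110, 13, 56]

Answer:
[73, 43, 110, 13, 56]
[43, 43, 13, 827]
[73, 43, 110, 13, 56]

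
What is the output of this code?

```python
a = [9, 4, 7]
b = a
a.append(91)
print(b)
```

Key concept: basic list aliasing.
Step by step:
`a = [9, 4, 7]` → a = [9, 4, 7]
`b = a` → b = [9, 4, 7] (same object as a)
`a.append(91)` → a = [9, 4, 7, 91] (same object as b); b = [9, 4, 7, 91] (same object as a)
`print(b)` → prints [9, 4, 7, 91]

Answer: [9, 4, 7, 91]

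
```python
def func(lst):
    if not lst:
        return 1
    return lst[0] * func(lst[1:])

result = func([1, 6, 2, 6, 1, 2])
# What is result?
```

Product over [1, 6, 2, 6, 1, 2] = 1 * 6 * 2 * 6 * 1 * 2 = 144

Answer: 144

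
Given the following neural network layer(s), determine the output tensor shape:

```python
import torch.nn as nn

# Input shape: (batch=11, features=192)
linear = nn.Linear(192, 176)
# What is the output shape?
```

Input: (11, 192) -> Output: (11, 176)

Answer: (11, 176)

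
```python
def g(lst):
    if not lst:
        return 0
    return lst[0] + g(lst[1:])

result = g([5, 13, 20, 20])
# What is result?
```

5 + 13 + 20 + 20 + 0 = 58

Answer: 58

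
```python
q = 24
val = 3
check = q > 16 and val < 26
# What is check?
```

Trace:
`q = 24` → q = 24
`val = 3` → val = 3
`check = q > 16 and val < 26` → check = True
So check = True

Answer: True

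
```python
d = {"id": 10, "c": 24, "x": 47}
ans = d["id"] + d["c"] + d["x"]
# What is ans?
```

Trace:
`d = {"id": 10, "c": 24, "x": 47}` → d = {'id': 10, 'c': 24, 'x': 47}
`ans = d["id"] + d["c"] + d["x"]` → ans = 81
So ans = 81

Answer: 81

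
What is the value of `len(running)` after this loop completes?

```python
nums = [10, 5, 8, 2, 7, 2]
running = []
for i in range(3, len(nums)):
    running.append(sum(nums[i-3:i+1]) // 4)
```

Number of 4-element averages
`running` takes the values: [] → [6] → [6, 5] → [6, 5, 4]
So `len(running)` = 3

Answer: 3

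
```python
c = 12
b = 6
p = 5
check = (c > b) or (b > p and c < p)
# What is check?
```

Trace:
`c = 12` → c = 12
`b = 6` → b = 6
`p = 5` → p = 5
`check = (c > b) or (b > p and c < p)` → check = True
So check = True

Answer: True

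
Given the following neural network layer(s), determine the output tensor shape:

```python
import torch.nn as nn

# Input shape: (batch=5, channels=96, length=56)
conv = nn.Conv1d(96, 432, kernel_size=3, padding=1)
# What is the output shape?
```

Input: (5, 96, 56) -> Output: (5, 432, 56)

Answer: (5, 432, 56)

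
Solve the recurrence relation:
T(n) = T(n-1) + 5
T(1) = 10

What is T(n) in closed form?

Unrolling: T(n) = T(1) + 5·(n-1) = 10 + 5(n-1) = 5n + 5.

Answer: T(n) = 5n + 5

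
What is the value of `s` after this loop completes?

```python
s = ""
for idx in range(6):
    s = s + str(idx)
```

Concatenate digits 0 to 5
`s` takes the values: "" → "0" → "01" → "012" → "0123" → "01234" → "012345"

Answer: "012345"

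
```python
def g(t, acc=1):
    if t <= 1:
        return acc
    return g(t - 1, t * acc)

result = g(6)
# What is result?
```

Accumulator trace (n, acc): (6, 1) -> (5, 6) -> (4, 30) -> (3, 120) -> (2, 360) -> (1, 720) -> return 720

Answer: 720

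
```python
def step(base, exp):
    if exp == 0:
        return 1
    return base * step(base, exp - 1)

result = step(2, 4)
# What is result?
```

step(2, 4) = 2 * 2 * 2 * 2 = 16

Answer: 16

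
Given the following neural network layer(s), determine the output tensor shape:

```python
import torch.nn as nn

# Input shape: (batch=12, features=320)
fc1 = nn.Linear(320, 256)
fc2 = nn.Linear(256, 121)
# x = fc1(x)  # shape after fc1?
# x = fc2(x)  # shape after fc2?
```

Input: (12, 320) -> after fc1: (12, 256) -> Output: (12, 121)

Answer: (12, 121)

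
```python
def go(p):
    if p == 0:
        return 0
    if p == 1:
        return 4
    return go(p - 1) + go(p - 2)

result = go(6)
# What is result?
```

Build up from base cases: go(0)=0, go(1)=4, go(2)=4, go(3)=8, go(4)=12, go(5)=20, go(6)=32

Answer: 32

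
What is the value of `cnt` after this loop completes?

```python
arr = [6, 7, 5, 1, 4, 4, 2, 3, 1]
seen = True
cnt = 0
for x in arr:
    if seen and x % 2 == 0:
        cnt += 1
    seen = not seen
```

Count even values at even positions
`cnt` takes the values: 0 → 1 → 2 → 3

Answer: 3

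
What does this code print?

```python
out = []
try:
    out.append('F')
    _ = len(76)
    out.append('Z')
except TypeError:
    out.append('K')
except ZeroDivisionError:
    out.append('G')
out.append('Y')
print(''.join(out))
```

Execution trace: 'F' (try body) → 'K' (except TypeError) → 'Y' (after the try/except). Output: FKY

Answer: FKY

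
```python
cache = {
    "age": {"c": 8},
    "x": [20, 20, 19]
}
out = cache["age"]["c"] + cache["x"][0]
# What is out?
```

Trace:
`cache = { ...` → cache = {'age': {'c': 8}, 'x': [20, 20, 19]}
`out = cache["age"]["c"] + cache["x"][0]` → out = 28
So out = 28

Answer: 28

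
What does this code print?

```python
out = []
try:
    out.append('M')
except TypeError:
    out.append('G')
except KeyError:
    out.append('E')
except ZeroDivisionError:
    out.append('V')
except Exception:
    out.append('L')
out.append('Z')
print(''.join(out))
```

Execution trace: 'M' (try body, no exception) → 'Z' (after the try/except). Output: MZ

Answer: MZ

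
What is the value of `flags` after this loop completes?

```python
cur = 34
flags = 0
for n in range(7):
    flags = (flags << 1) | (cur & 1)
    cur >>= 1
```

Reverse lowest 7 bits of 34
`flags` takes the values: 0 → 1 → 2 → 4 → 8 → 17 → 34

Answer: 34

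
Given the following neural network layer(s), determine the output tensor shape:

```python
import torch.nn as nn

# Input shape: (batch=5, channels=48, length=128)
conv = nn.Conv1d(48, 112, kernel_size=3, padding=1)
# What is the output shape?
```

Input: (5, 48, 128) -> Output: (5, 112, 128)

Answer: (5, 112, 128)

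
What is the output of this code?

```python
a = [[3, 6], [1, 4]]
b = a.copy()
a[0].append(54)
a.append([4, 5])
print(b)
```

Key concept: shallow copy with nested lists.
Step by step:
`a = [[3, 6], [1, 4]]` → a = [[3, 6], [1, 4]]
`b = a.copy()` → b = [[3, 6], [1, 4]]
`a[0].append(54)` → a = [[3, 6, 54], [1, 4]]; b = [[3, 6, 54], [1, 4]]
`a.append([4, 5])` → a = [[3, 6, 54], [1, 4], [4, 5]]
`print(b)` → prints [[3, 6, 54], [1, 4]]

Answer: [[3, 6, 54], [1, 4]]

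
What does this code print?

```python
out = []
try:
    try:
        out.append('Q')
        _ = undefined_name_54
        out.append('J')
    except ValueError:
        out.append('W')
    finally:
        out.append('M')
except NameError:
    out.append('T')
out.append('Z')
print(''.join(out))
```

Execution trace: 'Q' (try body) → 'M' (finally) → 'T' (outer except NameError) → 'Z' (after the try/except). Output: QMTZ

Answer: QMTZ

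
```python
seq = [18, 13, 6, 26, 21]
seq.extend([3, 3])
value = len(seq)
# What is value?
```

Trace:
`seq = [18, 13, 6, 26, 21]` → seq = [18, 13, 6, 26, 21]
`seq.extend([3, 3])` → seq = [18, 13, 6, 26, 21, 3, 3]
`value = len(seq)` → value = 7
So value = 7

Answer: 7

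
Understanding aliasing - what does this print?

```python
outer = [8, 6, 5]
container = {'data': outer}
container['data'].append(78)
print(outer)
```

Key concept: dict holds reference to list.
Step by step:
`outer = [8, 6, 5]` → outer = [8, 6, 5]
`container = {'data': outer}` → container = {'data': [8, 6, 5]}
`container['data'].append(78)` → outer = [8, 6, 5, 78]; container = {'data': [8, 6, 5, 78]}
`print(outer)` → prints [8, 6, 5, 78]

Answer: [8, 6, 5, 78]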